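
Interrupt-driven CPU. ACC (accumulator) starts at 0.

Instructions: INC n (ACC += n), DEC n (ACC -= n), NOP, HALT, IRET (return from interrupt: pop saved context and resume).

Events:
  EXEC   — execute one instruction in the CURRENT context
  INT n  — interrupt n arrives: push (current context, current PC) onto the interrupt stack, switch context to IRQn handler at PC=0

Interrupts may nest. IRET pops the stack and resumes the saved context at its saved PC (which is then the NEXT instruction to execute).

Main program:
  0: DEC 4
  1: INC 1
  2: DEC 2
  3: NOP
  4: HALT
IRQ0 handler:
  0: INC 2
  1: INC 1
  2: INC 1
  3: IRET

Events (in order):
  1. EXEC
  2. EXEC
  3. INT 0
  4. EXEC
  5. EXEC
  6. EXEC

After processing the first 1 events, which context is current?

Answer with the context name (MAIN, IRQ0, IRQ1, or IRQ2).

Event 1 (EXEC): [MAIN] PC=0: DEC 4 -> ACC=-4

Answer: MAIN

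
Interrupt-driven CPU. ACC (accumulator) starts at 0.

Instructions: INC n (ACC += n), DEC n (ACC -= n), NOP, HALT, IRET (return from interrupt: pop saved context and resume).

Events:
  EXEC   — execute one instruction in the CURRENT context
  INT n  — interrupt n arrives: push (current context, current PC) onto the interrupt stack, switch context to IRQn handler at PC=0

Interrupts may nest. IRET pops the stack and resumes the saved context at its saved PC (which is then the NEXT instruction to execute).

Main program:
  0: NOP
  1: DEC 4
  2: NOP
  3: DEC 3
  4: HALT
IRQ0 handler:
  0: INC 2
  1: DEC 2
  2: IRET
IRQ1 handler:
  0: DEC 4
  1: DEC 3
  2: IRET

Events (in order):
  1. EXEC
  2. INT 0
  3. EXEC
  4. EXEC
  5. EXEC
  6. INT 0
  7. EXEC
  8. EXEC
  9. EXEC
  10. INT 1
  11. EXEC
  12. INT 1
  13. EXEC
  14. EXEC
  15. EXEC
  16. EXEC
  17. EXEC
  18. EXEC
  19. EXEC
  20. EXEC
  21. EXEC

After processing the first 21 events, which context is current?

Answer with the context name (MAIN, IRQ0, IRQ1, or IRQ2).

Answer: MAIN

Derivation:
Event 1 (EXEC): [MAIN] PC=0: NOP
Event 2 (INT 0): INT 0 arrives: push (MAIN, PC=1), enter IRQ0 at PC=0 (depth now 1)
Event 3 (EXEC): [IRQ0] PC=0: INC 2 -> ACC=2
Event 4 (EXEC): [IRQ0] PC=1: DEC 2 -> ACC=0
Event 5 (EXEC): [IRQ0] PC=2: IRET -> resume MAIN at PC=1 (depth now 0)
Event 6 (INT 0): INT 0 arrives: push (MAIN, PC=1), enter IRQ0 at PC=0 (depth now 1)
Event 7 (EXEC): [IRQ0] PC=0: INC 2 -> ACC=2
Event 8 (EXEC): [IRQ0] PC=1: DEC 2 -> ACC=0
Event 9 (EXEC): [IRQ0] PC=2: IRET -> resume MAIN at PC=1 (depth now 0)
Event 10 (INT 1): INT 1 arrives: push (MAIN, PC=1), enter IRQ1 at PC=0 (depth now 1)
Event 11 (EXEC): [IRQ1] PC=0: DEC 4 -> ACC=-4
Event 12 (INT 1): INT 1 arrives: push (IRQ1, PC=1), enter IRQ1 at PC=0 (depth now 2)
Event 13 (EXEC): [IRQ1] PC=0: DEC 4 -> ACC=-8
Event 14 (EXEC): [IRQ1] PC=1: DEC 3 -> ACC=-11
Event 15 (EXEC): [IRQ1] PC=2: IRET -> resume IRQ1 at PC=1 (depth now 1)
Event 16 (EXEC): [IRQ1] PC=1: DEC 3 -> ACC=-14
Event 17 (EXEC): [IRQ1] PC=2: IRET -> resume MAIN at PC=1 (depth now 0)
Event 18 (EXEC): [MAIN] PC=1: DEC 4 -> ACC=-18
Event 19 (EXEC): [MAIN] PC=2: NOP
Event 20 (EXEC): [MAIN] PC=3: DEC 3 -> ACC=-21
Event 21 (EXEC): [MAIN] PC=4: HALT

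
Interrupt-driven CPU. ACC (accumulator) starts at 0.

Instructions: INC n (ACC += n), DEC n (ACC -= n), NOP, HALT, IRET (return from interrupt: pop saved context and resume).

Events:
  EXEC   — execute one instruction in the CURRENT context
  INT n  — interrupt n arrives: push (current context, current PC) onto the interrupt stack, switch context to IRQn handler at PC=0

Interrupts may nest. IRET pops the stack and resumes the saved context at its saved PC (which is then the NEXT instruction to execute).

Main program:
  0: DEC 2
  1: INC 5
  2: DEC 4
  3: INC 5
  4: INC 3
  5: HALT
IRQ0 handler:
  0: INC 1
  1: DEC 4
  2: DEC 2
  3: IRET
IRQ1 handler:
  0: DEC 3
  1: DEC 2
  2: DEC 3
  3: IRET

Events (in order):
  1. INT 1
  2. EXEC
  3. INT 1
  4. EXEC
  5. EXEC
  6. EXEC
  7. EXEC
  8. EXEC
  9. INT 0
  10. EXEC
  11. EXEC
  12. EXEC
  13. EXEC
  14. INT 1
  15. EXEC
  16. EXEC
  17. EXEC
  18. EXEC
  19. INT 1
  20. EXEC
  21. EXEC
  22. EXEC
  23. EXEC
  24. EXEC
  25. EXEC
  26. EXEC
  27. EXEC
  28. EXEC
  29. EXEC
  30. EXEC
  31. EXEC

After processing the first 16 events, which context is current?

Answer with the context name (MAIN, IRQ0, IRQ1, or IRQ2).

Answer: IRQ1

Derivation:
Event 1 (INT 1): INT 1 arrives: push (MAIN, PC=0), enter IRQ1 at PC=0 (depth now 1)
Event 2 (EXEC): [IRQ1] PC=0: DEC 3 -> ACC=-3
Event 3 (INT 1): INT 1 arrives: push (IRQ1, PC=1), enter IRQ1 at PC=0 (depth now 2)
Event 4 (EXEC): [IRQ1] PC=0: DEC 3 -> ACC=-6
Event 5 (EXEC): [IRQ1] PC=1: DEC 2 -> ACC=-8
Event 6 (EXEC): [IRQ1] PC=2: DEC 3 -> ACC=-11
Event 7 (EXEC): [IRQ1] PC=3: IRET -> resume IRQ1 at PC=1 (depth now 1)
Event 8 (EXEC): [IRQ1] PC=1: DEC 2 -> ACC=-13
Event 9 (INT 0): INT 0 arrives: push (IRQ1, PC=2), enter IRQ0 at PC=0 (depth now 2)
Event 10 (EXEC): [IRQ0] PC=0: INC 1 -> ACC=-12
Event 11 (EXEC): [IRQ0] PC=1: DEC 4 -> ACC=-16
Event 12 (EXEC): [IRQ0] PC=2: DEC 2 -> ACC=-18
Event 13 (EXEC): [IRQ0] PC=3: IRET -> resume IRQ1 at PC=2 (depth now 1)
Event 14 (INT 1): INT 1 arrives: push (IRQ1, PC=2), enter IRQ1 at PC=0 (depth now 2)
Event 15 (EXEC): [IRQ1] PC=0: DEC 3 -> ACC=-21
Event 16 (EXEC): [IRQ1] PC=1: DEC 2 -> ACC=-23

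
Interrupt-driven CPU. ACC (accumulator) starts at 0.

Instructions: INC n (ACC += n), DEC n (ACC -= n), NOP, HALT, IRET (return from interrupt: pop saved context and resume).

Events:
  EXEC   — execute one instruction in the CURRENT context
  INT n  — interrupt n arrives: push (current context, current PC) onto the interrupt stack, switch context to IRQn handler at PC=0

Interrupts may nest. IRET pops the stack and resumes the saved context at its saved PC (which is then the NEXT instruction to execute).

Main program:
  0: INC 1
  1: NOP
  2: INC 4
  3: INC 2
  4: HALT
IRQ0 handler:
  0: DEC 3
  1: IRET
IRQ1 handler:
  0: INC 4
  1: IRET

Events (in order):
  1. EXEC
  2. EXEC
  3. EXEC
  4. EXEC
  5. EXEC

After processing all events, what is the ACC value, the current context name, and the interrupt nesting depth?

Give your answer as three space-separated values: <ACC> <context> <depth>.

Event 1 (EXEC): [MAIN] PC=0: INC 1 -> ACC=1
Event 2 (EXEC): [MAIN] PC=1: NOP
Event 3 (EXEC): [MAIN] PC=2: INC 4 -> ACC=5
Event 4 (EXEC): [MAIN] PC=3: INC 2 -> ACC=7
Event 5 (EXEC): [MAIN] PC=4: HALT

Answer: 7 MAIN 0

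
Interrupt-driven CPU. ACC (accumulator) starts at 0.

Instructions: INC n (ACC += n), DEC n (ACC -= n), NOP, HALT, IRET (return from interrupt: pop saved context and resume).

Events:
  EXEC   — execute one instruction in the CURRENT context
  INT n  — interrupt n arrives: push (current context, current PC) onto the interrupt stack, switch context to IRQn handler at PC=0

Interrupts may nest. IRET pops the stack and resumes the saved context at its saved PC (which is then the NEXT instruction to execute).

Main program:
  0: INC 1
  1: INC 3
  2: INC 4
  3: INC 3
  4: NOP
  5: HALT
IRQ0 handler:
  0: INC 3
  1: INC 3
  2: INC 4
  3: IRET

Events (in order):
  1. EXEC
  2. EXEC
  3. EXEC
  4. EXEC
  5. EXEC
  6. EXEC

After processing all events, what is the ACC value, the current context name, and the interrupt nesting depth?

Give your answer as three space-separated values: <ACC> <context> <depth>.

Event 1 (EXEC): [MAIN] PC=0: INC 1 -> ACC=1
Event 2 (EXEC): [MAIN] PC=1: INC 3 -> ACC=4
Event 3 (EXEC): [MAIN] PC=2: INC 4 -> ACC=8
Event 4 (EXEC): [MAIN] PC=3: INC 3 -> ACC=11
Event 5 (EXEC): [MAIN] PC=4: NOP
Event 6 (EXEC): [MAIN] PC=5: HALT

Answer: 11 MAIN 0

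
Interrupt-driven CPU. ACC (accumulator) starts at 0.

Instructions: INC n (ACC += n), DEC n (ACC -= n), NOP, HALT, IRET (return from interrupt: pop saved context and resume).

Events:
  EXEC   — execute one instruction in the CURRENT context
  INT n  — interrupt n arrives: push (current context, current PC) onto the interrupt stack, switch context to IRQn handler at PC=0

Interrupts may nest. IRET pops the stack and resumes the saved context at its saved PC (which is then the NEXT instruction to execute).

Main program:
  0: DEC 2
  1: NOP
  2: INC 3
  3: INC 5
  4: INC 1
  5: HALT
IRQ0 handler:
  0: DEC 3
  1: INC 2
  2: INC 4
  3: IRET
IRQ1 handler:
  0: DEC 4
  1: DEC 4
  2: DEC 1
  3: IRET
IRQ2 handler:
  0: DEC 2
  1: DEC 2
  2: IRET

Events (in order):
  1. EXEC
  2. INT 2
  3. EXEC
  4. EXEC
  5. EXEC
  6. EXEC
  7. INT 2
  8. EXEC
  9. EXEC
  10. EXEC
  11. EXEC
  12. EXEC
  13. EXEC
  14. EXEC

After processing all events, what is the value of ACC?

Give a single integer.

Answer: -1

Derivation:
Event 1 (EXEC): [MAIN] PC=0: DEC 2 -> ACC=-2
Event 2 (INT 2): INT 2 arrives: push (MAIN, PC=1), enter IRQ2 at PC=0 (depth now 1)
Event 3 (EXEC): [IRQ2] PC=0: DEC 2 -> ACC=-4
Event 4 (EXEC): [IRQ2] PC=1: DEC 2 -> ACC=-6
Event 5 (EXEC): [IRQ2] PC=2: IRET -> resume MAIN at PC=1 (depth now 0)
Event 6 (EXEC): [MAIN] PC=1: NOP
Event 7 (INT 2): INT 2 arrives: push (MAIN, PC=2), enter IRQ2 at PC=0 (depth now 1)
Event 8 (EXEC): [IRQ2] PC=0: DEC 2 -> ACC=-8
Event 9 (EXEC): [IRQ2] PC=1: DEC 2 -> ACC=-10
Event 10 (EXEC): [IRQ2] PC=2: IRET -> resume MAIN at PC=2 (depth now 0)
Event 11 (EXEC): [MAIN] PC=2: INC 3 -> ACC=-7
Event 12 (EXEC): [MAIN] PC=3: INC 5 -> ACC=-2
Event 13 (EXEC): [MAIN] PC=4: INC 1 -> ACC=-1
Event 14 (EXEC): [MAIN] PC=5: HALT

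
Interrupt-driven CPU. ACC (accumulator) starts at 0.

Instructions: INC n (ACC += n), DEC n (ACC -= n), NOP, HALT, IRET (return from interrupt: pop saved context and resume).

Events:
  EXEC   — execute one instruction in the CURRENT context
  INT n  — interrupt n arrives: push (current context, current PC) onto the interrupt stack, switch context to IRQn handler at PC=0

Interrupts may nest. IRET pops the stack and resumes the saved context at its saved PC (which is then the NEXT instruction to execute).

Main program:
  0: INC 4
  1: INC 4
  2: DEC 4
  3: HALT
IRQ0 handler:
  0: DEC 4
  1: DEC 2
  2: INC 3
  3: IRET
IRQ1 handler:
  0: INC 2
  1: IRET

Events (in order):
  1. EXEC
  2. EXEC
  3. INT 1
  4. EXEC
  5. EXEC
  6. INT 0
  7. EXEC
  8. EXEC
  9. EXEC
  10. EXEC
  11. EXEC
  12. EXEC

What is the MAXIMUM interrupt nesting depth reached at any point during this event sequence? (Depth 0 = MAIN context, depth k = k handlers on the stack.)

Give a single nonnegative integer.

Event 1 (EXEC): [MAIN] PC=0: INC 4 -> ACC=4 [depth=0]
Event 2 (EXEC): [MAIN] PC=1: INC 4 -> ACC=8 [depth=0]
Event 3 (INT 1): INT 1 arrives: push (MAIN, PC=2), enter IRQ1 at PC=0 (depth now 1) [depth=1]
Event 4 (EXEC): [IRQ1] PC=0: INC 2 -> ACC=10 [depth=1]
Event 5 (EXEC): [IRQ1] PC=1: IRET -> resume MAIN at PC=2 (depth now 0) [depth=0]
Event 6 (INT 0): INT 0 arrives: push (MAIN, PC=2), enter IRQ0 at PC=0 (depth now 1) [depth=1]
Event 7 (EXEC): [IRQ0] PC=0: DEC 4 -> ACC=6 [depth=1]
Event 8 (EXEC): [IRQ0] PC=1: DEC 2 -> ACC=4 [depth=1]
Event 9 (EXEC): [IRQ0] PC=2: INC 3 -> ACC=7 [depth=1]
Event 10 (EXEC): [IRQ0] PC=3: IRET -> resume MAIN at PC=2 (depth now 0) [depth=0]
Event 11 (EXEC): [MAIN] PC=2: DEC 4 -> ACC=3 [depth=0]
Event 12 (EXEC): [MAIN] PC=3: HALT [depth=0]
Max depth observed: 1

Answer: 1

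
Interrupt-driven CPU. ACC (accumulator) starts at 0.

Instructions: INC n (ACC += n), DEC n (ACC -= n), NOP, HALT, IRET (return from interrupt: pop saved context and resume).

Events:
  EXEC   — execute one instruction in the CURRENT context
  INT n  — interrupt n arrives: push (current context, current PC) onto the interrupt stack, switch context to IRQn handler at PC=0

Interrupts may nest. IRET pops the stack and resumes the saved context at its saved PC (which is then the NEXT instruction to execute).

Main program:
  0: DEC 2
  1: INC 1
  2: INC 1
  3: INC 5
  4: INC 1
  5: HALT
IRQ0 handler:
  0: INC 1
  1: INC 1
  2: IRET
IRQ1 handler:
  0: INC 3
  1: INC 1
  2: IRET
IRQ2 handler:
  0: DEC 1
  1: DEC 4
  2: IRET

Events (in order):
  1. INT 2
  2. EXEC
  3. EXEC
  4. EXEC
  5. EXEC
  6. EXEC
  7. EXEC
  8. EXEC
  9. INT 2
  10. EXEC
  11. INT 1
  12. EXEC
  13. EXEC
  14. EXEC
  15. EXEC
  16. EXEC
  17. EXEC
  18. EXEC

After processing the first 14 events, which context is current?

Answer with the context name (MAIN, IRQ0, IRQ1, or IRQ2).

Event 1 (INT 2): INT 2 arrives: push (MAIN, PC=0), enter IRQ2 at PC=0 (depth now 1)
Event 2 (EXEC): [IRQ2] PC=0: DEC 1 -> ACC=-1
Event 3 (EXEC): [IRQ2] PC=1: DEC 4 -> ACC=-5
Event 4 (EXEC): [IRQ2] PC=2: IRET -> resume MAIN at PC=0 (depth now 0)
Event 5 (EXEC): [MAIN] PC=0: DEC 2 -> ACC=-7
Event 6 (EXEC): [MAIN] PC=1: INC 1 -> ACC=-6
Event 7 (EXEC): [MAIN] PC=2: INC 1 -> ACC=-5
Event 8 (EXEC): [MAIN] PC=3: INC 5 -> ACC=0
Event 9 (INT 2): INT 2 arrives: push (MAIN, PC=4), enter IRQ2 at PC=0 (depth now 1)
Event 10 (EXEC): [IRQ2] PC=0: DEC 1 -> ACC=-1
Event 11 (INT 1): INT 1 arrives: push (IRQ2, PC=1), enter IRQ1 at PC=0 (depth now 2)
Event 12 (EXEC): [IRQ1] PC=0: INC 3 -> ACC=2
Event 13 (EXEC): [IRQ1] PC=1: INC 1 -> ACC=3
Event 14 (EXEC): [IRQ1] PC=2: IRET -> resume IRQ2 at PC=1 (depth now 1)

Answer: IRQ2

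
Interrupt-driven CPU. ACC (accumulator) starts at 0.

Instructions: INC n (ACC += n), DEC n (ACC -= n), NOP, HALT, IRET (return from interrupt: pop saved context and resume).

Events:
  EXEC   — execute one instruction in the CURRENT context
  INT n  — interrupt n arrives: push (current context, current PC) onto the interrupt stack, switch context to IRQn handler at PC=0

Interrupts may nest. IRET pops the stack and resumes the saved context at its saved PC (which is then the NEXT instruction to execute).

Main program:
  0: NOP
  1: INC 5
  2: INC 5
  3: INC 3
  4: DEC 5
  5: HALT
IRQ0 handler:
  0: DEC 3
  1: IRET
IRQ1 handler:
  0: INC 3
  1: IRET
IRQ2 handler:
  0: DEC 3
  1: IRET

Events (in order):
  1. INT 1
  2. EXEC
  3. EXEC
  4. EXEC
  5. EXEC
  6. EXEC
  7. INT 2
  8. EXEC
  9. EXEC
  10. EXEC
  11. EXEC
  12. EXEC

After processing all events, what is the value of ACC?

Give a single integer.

Event 1 (INT 1): INT 1 arrives: push (MAIN, PC=0), enter IRQ1 at PC=0 (depth now 1)
Event 2 (EXEC): [IRQ1] PC=0: INC 3 -> ACC=3
Event 3 (EXEC): [IRQ1] PC=1: IRET -> resume MAIN at PC=0 (depth now 0)
Event 4 (EXEC): [MAIN] PC=0: NOP
Event 5 (EXEC): [MAIN] PC=1: INC 5 -> ACC=8
Event 6 (EXEC): [MAIN] PC=2: INC 5 -> ACC=13
Event 7 (INT 2): INT 2 arrives: push (MAIN, PC=3), enter IRQ2 at PC=0 (depth now 1)
Event 8 (EXEC): [IRQ2] PC=0: DEC 3 -> ACC=10
Event 9 (EXEC): [IRQ2] PC=1: IRET -> resume MAIN at PC=3 (depth now 0)
Event 10 (EXEC): [MAIN] PC=3: INC 3 -> ACC=13
Event 11 (EXEC): [MAIN] PC=4: DEC 5 -> ACC=8
Event 12 (EXEC): [MAIN] PC=5: HALT

Answer: 8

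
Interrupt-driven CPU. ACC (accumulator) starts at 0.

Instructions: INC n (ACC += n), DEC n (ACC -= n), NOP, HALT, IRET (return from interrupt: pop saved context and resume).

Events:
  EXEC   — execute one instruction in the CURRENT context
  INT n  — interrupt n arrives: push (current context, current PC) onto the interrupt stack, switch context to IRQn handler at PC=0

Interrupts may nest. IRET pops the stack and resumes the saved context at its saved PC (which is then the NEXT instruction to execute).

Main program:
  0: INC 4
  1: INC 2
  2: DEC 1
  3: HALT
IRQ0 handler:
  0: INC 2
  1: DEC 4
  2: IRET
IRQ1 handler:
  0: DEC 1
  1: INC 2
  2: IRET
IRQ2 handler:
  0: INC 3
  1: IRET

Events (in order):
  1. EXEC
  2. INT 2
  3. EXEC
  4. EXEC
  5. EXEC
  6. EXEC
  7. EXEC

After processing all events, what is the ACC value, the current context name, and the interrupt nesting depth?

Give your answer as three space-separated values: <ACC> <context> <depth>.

Answer: 8 MAIN 0

Derivation:
Event 1 (EXEC): [MAIN] PC=0: INC 4 -> ACC=4
Event 2 (INT 2): INT 2 arrives: push (MAIN, PC=1), enter IRQ2 at PC=0 (depth now 1)
Event 3 (EXEC): [IRQ2] PC=0: INC 3 -> ACC=7
Event 4 (EXEC): [IRQ2] PC=1: IRET -> resume MAIN at PC=1 (depth now 0)
Event 5 (EXEC): [MAIN] PC=1: INC 2 -> ACC=9
Event 6 (EXEC): [MAIN] PC=2: DEC 1 -> ACC=8
Event 7 (EXEC): [MAIN] PC=3: HALT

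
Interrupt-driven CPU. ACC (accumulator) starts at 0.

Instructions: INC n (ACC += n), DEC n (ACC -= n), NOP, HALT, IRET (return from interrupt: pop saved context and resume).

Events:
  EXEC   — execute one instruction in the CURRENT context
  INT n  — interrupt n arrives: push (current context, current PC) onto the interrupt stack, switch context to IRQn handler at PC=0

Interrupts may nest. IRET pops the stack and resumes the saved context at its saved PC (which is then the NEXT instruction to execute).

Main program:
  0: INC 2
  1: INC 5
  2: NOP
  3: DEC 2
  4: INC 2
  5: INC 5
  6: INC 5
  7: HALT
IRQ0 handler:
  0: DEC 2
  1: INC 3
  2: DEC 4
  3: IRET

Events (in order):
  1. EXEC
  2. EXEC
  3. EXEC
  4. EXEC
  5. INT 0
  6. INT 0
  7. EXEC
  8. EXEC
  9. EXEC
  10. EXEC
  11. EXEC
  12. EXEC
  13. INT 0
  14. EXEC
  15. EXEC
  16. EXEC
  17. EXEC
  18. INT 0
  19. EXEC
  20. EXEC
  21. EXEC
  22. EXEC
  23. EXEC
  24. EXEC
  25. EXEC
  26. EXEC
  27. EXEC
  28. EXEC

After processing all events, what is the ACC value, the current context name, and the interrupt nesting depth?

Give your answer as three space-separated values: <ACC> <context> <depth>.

Answer: 5 MAIN 0

Derivation:
Event 1 (EXEC): [MAIN] PC=0: INC 2 -> ACC=2
Event 2 (EXEC): [MAIN] PC=1: INC 5 -> ACC=7
Event 3 (EXEC): [MAIN] PC=2: NOP
Event 4 (EXEC): [MAIN] PC=3: DEC 2 -> ACC=5
Event 5 (INT 0): INT 0 arrives: push (MAIN, PC=4), enter IRQ0 at PC=0 (depth now 1)
Event 6 (INT 0): INT 0 arrives: push (IRQ0, PC=0), enter IRQ0 at PC=0 (depth now 2)
Event 7 (EXEC): [IRQ0] PC=0: DEC 2 -> ACC=3
Event 8 (EXEC): [IRQ0] PC=1: INC 3 -> ACC=6
Event 9 (EXEC): [IRQ0] PC=2: DEC 4 -> ACC=2
Event 10 (EXEC): [IRQ0] PC=3: IRET -> resume IRQ0 at PC=0 (depth now 1)
Event 11 (EXEC): [IRQ0] PC=0: DEC 2 -> ACC=0
Event 12 (EXEC): [IRQ0] PC=1: INC 3 -> ACC=3
Event 13 (INT 0): INT 0 arrives: push (IRQ0, PC=2), enter IRQ0 at PC=0 (depth now 2)
Event 14 (EXEC): [IRQ0] PC=0: DEC 2 -> ACC=1
Event 15 (EXEC): [IRQ0] PC=1: INC 3 -> ACC=4
Event 16 (EXEC): [IRQ0] PC=2: DEC 4 -> ACC=0
Event 17 (EXEC): [IRQ0] PC=3: IRET -> resume IRQ0 at PC=2 (depth now 1)
Event 18 (INT 0): INT 0 arrives: push (IRQ0, PC=2), enter IRQ0 at PC=0 (depth now 2)
Event 19 (EXEC): [IRQ0] PC=0: DEC 2 -> ACC=-2
Event 20 (EXEC): [IRQ0] PC=1: INC 3 -> ACC=1
Event 21 (EXEC): [IRQ0] PC=2: DEC 4 -> ACC=-3
Event 22 (EXEC): [IRQ0] PC=3: IRET -> resume IRQ0 at PC=2 (depth now 1)
Event 23 (EXEC): [IRQ0] PC=2: DEC 4 -> ACC=-7
Event 24 (EXEC): [IRQ0] PC=3: IRET -> resume MAIN at PC=4 (depth now 0)
Event 25 (EXEC): [MAIN] PC=4: INC 2 -> ACC=-5
Event 26 (EXEC): [MAIN] PC=5: INC 5 -> ACC=0
Event 27 (EXEC): [MAIN] PC=6: INC 5 -> ACC=5
Event 28 (EXEC): [MAIN] PC=7: HALT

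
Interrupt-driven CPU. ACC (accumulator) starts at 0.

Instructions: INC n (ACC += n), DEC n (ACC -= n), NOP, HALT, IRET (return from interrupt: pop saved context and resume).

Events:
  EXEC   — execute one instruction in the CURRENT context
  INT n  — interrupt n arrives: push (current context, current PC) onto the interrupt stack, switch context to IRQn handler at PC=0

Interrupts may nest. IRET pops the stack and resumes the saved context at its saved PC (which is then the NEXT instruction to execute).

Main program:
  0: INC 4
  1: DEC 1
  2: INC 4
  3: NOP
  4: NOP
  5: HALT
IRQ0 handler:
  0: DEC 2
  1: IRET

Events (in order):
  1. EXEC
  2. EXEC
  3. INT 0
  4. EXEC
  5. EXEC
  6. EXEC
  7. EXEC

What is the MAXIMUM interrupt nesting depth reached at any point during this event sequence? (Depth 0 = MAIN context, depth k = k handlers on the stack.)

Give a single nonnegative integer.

Event 1 (EXEC): [MAIN] PC=0: INC 4 -> ACC=4 [depth=0]
Event 2 (EXEC): [MAIN] PC=1: DEC 1 -> ACC=3 [depth=0]
Event 3 (INT 0): INT 0 arrives: push (MAIN, PC=2), enter IRQ0 at PC=0 (depth now 1) [depth=1]
Event 4 (EXEC): [IRQ0] PC=0: DEC 2 -> ACC=1 [depth=1]
Event 5 (EXEC): [IRQ0] PC=1: IRET -> resume MAIN at PC=2 (depth now 0) [depth=0]
Event 6 (EXEC): [MAIN] PC=2: INC 4 -> ACC=5 [depth=0]
Event 7 (EXEC): [MAIN] PC=3: NOP [depth=0]
Max depth observed: 1

Answer: 1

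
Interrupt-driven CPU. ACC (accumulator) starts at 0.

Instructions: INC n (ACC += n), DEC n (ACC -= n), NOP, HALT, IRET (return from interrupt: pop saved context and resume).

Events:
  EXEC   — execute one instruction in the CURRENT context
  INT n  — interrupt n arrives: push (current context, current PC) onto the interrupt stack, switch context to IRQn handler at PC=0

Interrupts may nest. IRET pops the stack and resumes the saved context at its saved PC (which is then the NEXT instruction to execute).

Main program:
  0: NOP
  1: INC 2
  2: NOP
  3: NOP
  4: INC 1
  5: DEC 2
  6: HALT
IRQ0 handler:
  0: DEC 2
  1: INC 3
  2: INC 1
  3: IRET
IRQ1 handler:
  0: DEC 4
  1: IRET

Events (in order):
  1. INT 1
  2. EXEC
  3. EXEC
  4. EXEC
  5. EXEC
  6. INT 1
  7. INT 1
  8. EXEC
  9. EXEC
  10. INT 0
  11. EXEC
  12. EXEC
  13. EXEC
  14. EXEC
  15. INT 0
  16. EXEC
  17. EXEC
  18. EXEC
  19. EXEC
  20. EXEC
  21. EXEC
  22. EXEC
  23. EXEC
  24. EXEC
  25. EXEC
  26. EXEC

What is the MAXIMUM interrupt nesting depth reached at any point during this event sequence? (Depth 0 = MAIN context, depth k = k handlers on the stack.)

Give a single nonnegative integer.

Answer: 2

Derivation:
Event 1 (INT 1): INT 1 arrives: push (MAIN, PC=0), enter IRQ1 at PC=0 (depth now 1) [depth=1]
Event 2 (EXEC): [IRQ1] PC=0: DEC 4 -> ACC=-4 [depth=1]
Event 3 (EXEC): [IRQ1] PC=1: IRET -> resume MAIN at PC=0 (depth now 0) [depth=0]
Event 4 (EXEC): [MAIN] PC=0: NOP [depth=0]
Event 5 (EXEC): [MAIN] PC=1: INC 2 -> ACC=-2 [depth=0]
Event 6 (INT 1): INT 1 arrives: push (MAIN, PC=2), enter IRQ1 at PC=0 (depth now 1) [depth=1]
Event 7 (INT 1): INT 1 arrives: push (IRQ1, PC=0), enter IRQ1 at PC=0 (depth now 2) [depth=2]
Event 8 (EXEC): [IRQ1] PC=0: DEC 4 -> ACC=-6 [depth=2]
Event 9 (EXEC): [IRQ1] PC=1: IRET -> resume IRQ1 at PC=0 (depth now 1) [depth=1]
Event 10 (INT 0): INT 0 arrives: push (IRQ1, PC=0), enter IRQ0 at PC=0 (depth now 2) [depth=2]
Event 11 (EXEC): [IRQ0] PC=0: DEC 2 -> ACC=-8 [depth=2]
Event 12 (EXEC): [IRQ0] PC=1: INC 3 -> ACC=-5 [depth=2]
Event 13 (EXEC): [IRQ0] PC=2: INC 1 -> ACC=-4 [depth=2]
Event 14 (EXEC): [IRQ0] PC=3: IRET -> resume IRQ1 at PC=0 (depth now 1) [depth=1]
Event 15 (INT 0): INT 0 arrives: push (IRQ1, PC=0), enter IRQ0 at PC=0 (depth now 2) [depth=2]
Event 16 (EXEC): [IRQ0] PC=0: DEC 2 -> ACC=-6 [depth=2]
Event 17 (EXEC): [IRQ0] PC=1: INC 3 -> ACC=-3 [depth=2]
Event 18 (EXEC): [IRQ0] PC=2: INC 1 -> ACC=-2 [depth=2]
Event 19 (EXEC): [IRQ0] PC=3: IRET -> resume IRQ1 at PC=0 (depth now 1) [depth=1]
Event 20 (EXEC): [IRQ1] PC=0: DEC 4 -> ACC=-6 [depth=1]
Event 21 (EXEC): [IRQ1] PC=1: IRET -> resume MAIN at PC=2 (depth now 0) [depth=0]
Event 22 (EXEC): [MAIN] PC=2: NOP [depth=0]
Event 23 (EXEC): [MAIN] PC=3: NOP [depth=0]
Event 24 (EXEC): [MAIN] PC=4: INC 1 -> ACC=-5 [depth=0]
Event 25 (EXEC): [MAIN] PC=5: DEC 2 -> ACC=-7 [depth=0]
Event 26 (EXEC): [MAIN] PC=6: HALT [depth=0]
Max depth observed: 2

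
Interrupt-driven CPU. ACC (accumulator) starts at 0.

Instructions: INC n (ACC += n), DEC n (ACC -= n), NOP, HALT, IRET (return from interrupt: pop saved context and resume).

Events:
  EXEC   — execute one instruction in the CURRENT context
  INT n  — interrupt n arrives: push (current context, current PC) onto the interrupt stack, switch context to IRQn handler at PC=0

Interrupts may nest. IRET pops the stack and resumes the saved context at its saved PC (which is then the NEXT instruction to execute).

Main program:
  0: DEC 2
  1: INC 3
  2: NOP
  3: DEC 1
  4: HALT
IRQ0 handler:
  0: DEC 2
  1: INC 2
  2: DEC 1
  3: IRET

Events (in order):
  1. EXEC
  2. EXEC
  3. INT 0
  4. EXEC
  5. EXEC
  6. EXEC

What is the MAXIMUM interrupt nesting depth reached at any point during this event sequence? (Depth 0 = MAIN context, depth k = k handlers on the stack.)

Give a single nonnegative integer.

Answer: 1

Derivation:
Event 1 (EXEC): [MAIN] PC=0: DEC 2 -> ACC=-2 [depth=0]
Event 2 (EXEC): [MAIN] PC=1: INC 3 -> ACC=1 [depth=0]
Event 3 (INT 0): INT 0 arrives: push (MAIN, PC=2), enter IRQ0 at PC=0 (depth now 1) [depth=1]
Event 4 (EXEC): [IRQ0] PC=0: DEC 2 -> ACC=-1 [depth=1]
Event 5 (EXEC): [IRQ0] PC=1: INC 2 -> ACC=1 [depth=1]
Event 6 (EXEC): [IRQ0] PC=2: DEC 1 -> ACC=0 [depth=1]
Max depth observed: 1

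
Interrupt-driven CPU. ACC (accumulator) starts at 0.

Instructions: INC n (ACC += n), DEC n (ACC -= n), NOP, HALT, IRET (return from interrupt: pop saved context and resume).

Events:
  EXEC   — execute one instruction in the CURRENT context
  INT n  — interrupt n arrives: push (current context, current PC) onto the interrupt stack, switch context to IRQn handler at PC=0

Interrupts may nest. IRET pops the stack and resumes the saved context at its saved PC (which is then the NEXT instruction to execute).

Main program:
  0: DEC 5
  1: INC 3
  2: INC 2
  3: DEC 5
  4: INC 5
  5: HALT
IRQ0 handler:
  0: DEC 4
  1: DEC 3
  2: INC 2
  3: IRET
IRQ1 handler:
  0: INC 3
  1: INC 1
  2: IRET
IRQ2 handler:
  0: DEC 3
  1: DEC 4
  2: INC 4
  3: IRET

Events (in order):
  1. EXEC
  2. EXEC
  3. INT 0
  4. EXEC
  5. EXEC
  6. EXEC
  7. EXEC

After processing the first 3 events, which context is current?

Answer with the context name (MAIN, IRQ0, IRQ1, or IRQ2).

Answer: IRQ0

Derivation:
Event 1 (EXEC): [MAIN] PC=0: DEC 5 -> ACC=-5
Event 2 (EXEC): [MAIN] PC=1: INC 3 -> ACC=-2
Event 3 (INT 0): INT 0 arrives: push (MAIN, PC=2), enter IRQ0 at PC=0 (depth now 1)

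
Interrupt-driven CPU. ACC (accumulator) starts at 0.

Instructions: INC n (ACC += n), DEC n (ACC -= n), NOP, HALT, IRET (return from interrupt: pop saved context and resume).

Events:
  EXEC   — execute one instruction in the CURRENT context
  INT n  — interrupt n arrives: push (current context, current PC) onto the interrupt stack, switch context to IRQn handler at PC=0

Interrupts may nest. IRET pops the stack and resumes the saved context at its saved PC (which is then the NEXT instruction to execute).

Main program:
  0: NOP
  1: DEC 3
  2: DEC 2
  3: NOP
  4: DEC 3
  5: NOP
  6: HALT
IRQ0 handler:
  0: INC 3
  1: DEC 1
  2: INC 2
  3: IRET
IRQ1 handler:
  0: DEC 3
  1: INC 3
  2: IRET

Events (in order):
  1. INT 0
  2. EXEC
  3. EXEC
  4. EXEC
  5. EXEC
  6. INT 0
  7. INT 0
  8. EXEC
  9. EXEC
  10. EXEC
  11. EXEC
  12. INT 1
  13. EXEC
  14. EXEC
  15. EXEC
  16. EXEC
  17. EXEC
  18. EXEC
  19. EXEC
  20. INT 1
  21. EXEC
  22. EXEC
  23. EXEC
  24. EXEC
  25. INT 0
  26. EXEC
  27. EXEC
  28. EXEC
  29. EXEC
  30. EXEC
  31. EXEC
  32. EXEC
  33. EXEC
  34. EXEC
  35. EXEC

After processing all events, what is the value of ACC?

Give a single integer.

Event 1 (INT 0): INT 0 arrives: push (MAIN, PC=0), enter IRQ0 at PC=0 (depth now 1)
Event 2 (EXEC): [IRQ0] PC=0: INC 3 -> ACC=3
Event 3 (EXEC): [IRQ0] PC=1: DEC 1 -> ACC=2
Event 4 (EXEC): [IRQ0] PC=2: INC 2 -> ACC=4
Event 5 (EXEC): [IRQ0] PC=3: IRET -> resume MAIN at PC=0 (depth now 0)
Event 6 (INT 0): INT 0 arrives: push (MAIN, PC=0), enter IRQ0 at PC=0 (depth now 1)
Event 7 (INT 0): INT 0 arrives: push (IRQ0, PC=0), enter IRQ0 at PC=0 (depth now 2)
Event 8 (EXEC): [IRQ0] PC=0: INC 3 -> ACC=7
Event 9 (EXEC): [IRQ0] PC=1: DEC 1 -> ACC=6
Event 10 (EXEC): [IRQ0] PC=2: INC 2 -> ACC=8
Event 11 (EXEC): [IRQ0] PC=3: IRET -> resume IRQ0 at PC=0 (depth now 1)
Event 12 (INT 1): INT 1 arrives: push (IRQ0, PC=0), enter IRQ1 at PC=0 (depth now 2)
Event 13 (EXEC): [IRQ1] PC=0: DEC 3 -> ACC=5
Event 14 (EXEC): [IRQ1] PC=1: INC 3 -> ACC=8
Event 15 (EXEC): [IRQ1] PC=2: IRET -> resume IRQ0 at PC=0 (depth now 1)
Event 16 (EXEC): [IRQ0] PC=0: INC 3 -> ACC=11
Event 17 (EXEC): [IRQ0] PC=1: DEC 1 -> ACC=10
Event 18 (EXEC): [IRQ0] PC=2: INC 2 -> ACC=12
Event 19 (EXEC): [IRQ0] PC=3: IRET -> resume MAIN at PC=0 (depth now 0)
Event 20 (INT 1): INT 1 arrives: push (MAIN, PC=0), enter IRQ1 at PC=0 (depth now 1)
Event 21 (EXEC): [IRQ1] PC=0: DEC 3 -> ACC=9
Event 22 (EXEC): [IRQ1] PC=1: INC 3 -> ACC=12
Event 23 (EXEC): [IRQ1] PC=2: IRET -> resume MAIN at PC=0 (depth now 0)
Event 24 (EXEC): [MAIN] PC=0: NOP
Event 25 (INT 0): INT 0 arrives: push (MAIN, PC=1), enter IRQ0 at PC=0 (depth now 1)
Event 26 (EXEC): [IRQ0] PC=0: INC 3 -> ACC=15
Event 27 (EXEC): [IRQ0] PC=1: DEC 1 -> ACC=14
Event 28 (EXEC): [IRQ0] PC=2: INC 2 -> ACC=16
Event 29 (EXEC): [IRQ0] PC=3: IRET -> resume MAIN at PC=1 (depth now 0)
Event 30 (EXEC): [MAIN] PC=1: DEC 3 -> ACC=13
Event 31 (EXEC): [MAIN] PC=2: DEC 2 -> ACC=11
Event 32 (EXEC): [MAIN] PC=3: NOP
Event 33 (EXEC): [MAIN] PC=4: DEC 3 -> ACC=8
Event 34 (EXEC): [MAIN] PC=5: NOP
Event 35 (EXEC): [MAIN] PC=6: HALT

Answer: 8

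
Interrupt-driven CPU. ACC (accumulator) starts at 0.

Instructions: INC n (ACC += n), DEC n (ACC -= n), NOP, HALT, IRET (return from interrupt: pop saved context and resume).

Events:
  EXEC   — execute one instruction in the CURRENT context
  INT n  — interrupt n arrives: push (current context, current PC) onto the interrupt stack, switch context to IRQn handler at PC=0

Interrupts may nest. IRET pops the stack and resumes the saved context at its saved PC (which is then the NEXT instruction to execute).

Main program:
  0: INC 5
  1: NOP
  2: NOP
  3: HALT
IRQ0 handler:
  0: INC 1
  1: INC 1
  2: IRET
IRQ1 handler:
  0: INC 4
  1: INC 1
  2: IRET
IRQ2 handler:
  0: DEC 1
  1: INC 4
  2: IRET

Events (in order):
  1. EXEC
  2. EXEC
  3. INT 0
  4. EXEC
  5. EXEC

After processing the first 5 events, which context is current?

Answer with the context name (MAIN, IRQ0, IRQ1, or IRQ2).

Answer: IRQ0

Derivation:
Event 1 (EXEC): [MAIN] PC=0: INC 5 -> ACC=5
Event 2 (EXEC): [MAIN] PC=1: NOP
Event 3 (INT 0): INT 0 arrives: push (MAIN, PC=2), enter IRQ0 at PC=0 (depth now 1)
Event 4 (EXEC): [IRQ0] PC=0: INC 1 -> ACC=6
Event 5 (EXEC): [IRQ0] PC=1: INC 1 -> ACC=7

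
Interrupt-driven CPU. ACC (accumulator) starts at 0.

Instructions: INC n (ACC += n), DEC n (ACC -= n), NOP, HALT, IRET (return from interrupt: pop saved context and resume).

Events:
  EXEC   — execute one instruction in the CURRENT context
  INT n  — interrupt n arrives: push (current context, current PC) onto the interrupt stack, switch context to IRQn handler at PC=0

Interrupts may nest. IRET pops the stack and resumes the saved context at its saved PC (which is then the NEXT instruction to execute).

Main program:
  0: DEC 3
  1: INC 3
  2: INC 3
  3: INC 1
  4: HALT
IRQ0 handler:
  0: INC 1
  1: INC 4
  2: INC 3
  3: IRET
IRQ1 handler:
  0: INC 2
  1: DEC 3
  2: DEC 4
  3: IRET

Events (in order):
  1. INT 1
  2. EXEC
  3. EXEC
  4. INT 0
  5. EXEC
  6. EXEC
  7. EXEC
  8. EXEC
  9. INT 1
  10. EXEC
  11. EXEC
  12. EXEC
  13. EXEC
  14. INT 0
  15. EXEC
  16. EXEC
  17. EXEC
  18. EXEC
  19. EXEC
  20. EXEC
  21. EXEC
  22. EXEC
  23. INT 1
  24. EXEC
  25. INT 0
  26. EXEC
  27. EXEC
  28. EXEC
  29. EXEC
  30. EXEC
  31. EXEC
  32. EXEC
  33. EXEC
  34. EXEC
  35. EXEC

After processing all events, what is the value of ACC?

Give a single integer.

Answer: 13

Derivation:
Event 1 (INT 1): INT 1 arrives: push (MAIN, PC=0), enter IRQ1 at PC=0 (depth now 1)
Event 2 (EXEC): [IRQ1] PC=0: INC 2 -> ACC=2
Event 3 (EXEC): [IRQ1] PC=1: DEC 3 -> ACC=-1
Event 4 (INT 0): INT 0 arrives: push (IRQ1, PC=2), enter IRQ0 at PC=0 (depth now 2)
Event 5 (EXEC): [IRQ0] PC=0: INC 1 -> ACC=0
Event 6 (EXEC): [IRQ0] PC=1: INC 4 -> ACC=4
Event 7 (EXEC): [IRQ0] PC=2: INC 3 -> ACC=7
Event 8 (EXEC): [IRQ0] PC=3: IRET -> resume IRQ1 at PC=2 (depth now 1)
Event 9 (INT 1): INT 1 arrives: push (IRQ1, PC=2), enter IRQ1 at PC=0 (depth now 2)
Event 10 (EXEC): [IRQ1] PC=0: INC 2 -> ACC=9
Event 11 (EXEC): [IRQ1] PC=1: DEC 3 -> ACC=6
Event 12 (EXEC): [IRQ1] PC=2: DEC 4 -> ACC=2
Event 13 (EXEC): [IRQ1] PC=3: IRET -> resume IRQ1 at PC=2 (depth now 1)
Event 14 (INT 0): INT 0 arrives: push (IRQ1, PC=2), enter IRQ0 at PC=0 (depth now 2)
Event 15 (EXEC): [IRQ0] PC=0: INC 1 -> ACC=3
Event 16 (EXEC): [IRQ0] PC=1: INC 4 -> ACC=7
Event 17 (EXEC): [IRQ0] PC=2: INC 3 -> ACC=10
Event 18 (EXEC): [IRQ0] PC=3: IRET -> resume IRQ1 at PC=2 (depth now 1)
Event 19 (EXEC): [IRQ1] PC=2: DEC 4 -> ACC=6
Event 20 (EXEC): [IRQ1] PC=3: IRET -> resume MAIN at PC=0 (depth now 0)
Event 21 (EXEC): [MAIN] PC=0: DEC 3 -> ACC=3
Event 22 (EXEC): [MAIN] PC=1: INC 3 -> ACC=6
Event 23 (INT 1): INT 1 arrives: push (MAIN, PC=2), enter IRQ1 at PC=0 (depth now 1)
Event 24 (EXEC): [IRQ1] PC=0: INC 2 -> ACC=8
Event 25 (INT 0): INT 0 arrives: push (IRQ1, PC=1), enter IRQ0 at PC=0 (depth now 2)
Event 26 (EXEC): [IRQ0] PC=0: INC 1 -> ACC=9
Event 27 (EXEC): [IRQ0] PC=1: INC 4 -> ACC=13
Event 28 (EXEC): [IRQ0] PC=2: INC 3 -> ACC=16
Event 29 (EXEC): [IRQ0] PC=3: IRET -> resume IRQ1 at PC=1 (depth now 1)
Event 30 (EXEC): [IRQ1] PC=1: DEC 3 -> ACC=13
Event 31 (EXEC): [IRQ1] PC=2: DEC 4 -> ACC=9
Event 32 (EXEC): [IRQ1] PC=3: IRET -> resume MAIN at PC=2 (depth now 0)
Event 33 (EXEC): [MAIN] PC=2: INC 3 -> ACC=12
Event 34 (EXEC): [MAIN] PC=3: INC 1 -> ACC=13
Event 35 (EXEC): [MAIN] PC=4: HALT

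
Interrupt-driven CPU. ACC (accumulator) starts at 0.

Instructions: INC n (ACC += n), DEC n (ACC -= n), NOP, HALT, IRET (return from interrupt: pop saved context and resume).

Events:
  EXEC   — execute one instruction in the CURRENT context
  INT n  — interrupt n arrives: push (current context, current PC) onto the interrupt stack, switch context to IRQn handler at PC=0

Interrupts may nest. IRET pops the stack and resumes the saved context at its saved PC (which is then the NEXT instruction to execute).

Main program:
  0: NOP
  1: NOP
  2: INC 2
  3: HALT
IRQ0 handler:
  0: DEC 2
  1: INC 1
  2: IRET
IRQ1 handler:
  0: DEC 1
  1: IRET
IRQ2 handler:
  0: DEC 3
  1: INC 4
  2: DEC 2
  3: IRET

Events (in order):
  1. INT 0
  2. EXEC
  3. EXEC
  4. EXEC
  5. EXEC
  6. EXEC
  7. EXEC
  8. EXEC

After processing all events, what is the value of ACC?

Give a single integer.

Event 1 (INT 0): INT 0 arrives: push (MAIN, PC=0), enter IRQ0 at PC=0 (depth now 1)
Event 2 (EXEC): [IRQ0] PC=0: DEC 2 -> ACC=-2
Event 3 (EXEC): [IRQ0] PC=1: INC 1 -> ACC=-1
Event 4 (EXEC): [IRQ0] PC=2: IRET -> resume MAIN at PC=0 (depth now 0)
Event 5 (EXEC): [MAIN] PC=0: NOP
Event 6 (EXEC): [MAIN] PC=1: NOP
Event 7 (EXEC): [MAIN] PC=2: INC 2 -> ACC=1
Event 8 (EXEC): [MAIN] PC=3: HALT

Answer: 1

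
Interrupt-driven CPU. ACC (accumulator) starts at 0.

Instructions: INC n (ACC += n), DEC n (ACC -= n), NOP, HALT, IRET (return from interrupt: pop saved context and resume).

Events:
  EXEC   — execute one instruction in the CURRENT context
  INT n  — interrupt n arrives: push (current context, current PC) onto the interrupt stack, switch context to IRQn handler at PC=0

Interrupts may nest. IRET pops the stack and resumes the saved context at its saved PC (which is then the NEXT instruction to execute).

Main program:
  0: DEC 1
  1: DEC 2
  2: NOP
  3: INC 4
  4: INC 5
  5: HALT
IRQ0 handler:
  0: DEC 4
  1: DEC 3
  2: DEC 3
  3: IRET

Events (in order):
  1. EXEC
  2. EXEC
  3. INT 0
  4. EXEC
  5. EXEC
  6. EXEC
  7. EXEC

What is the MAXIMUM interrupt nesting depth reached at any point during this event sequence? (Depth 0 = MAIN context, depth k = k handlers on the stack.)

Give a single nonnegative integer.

Event 1 (EXEC): [MAIN] PC=0: DEC 1 -> ACC=-1 [depth=0]
Event 2 (EXEC): [MAIN] PC=1: DEC 2 -> ACC=-3 [depth=0]
Event 3 (INT 0): INT 0 arrives: push (MAIN, PC=2), enter IRQ0 at PC=0 (depth now 1) [depth=1]
Event 4 (EXEC): [IRQ0] PC=0: DEC 4 -> ACC=-7 [depth=1]
Event 5 (EXEC): [IRQ0] PC=1: DEC 3 -> ACC=-10 [depth=1]
Event 6 (EXEC): [IRQ0] PC=2: DEC 3 -> ACC=-13 [depth=1]
Event 7 (EXEC): [IRQ0] PC=3: IRET -> resume MAIN at PC=2 (depth now 0) [depth=0]
Max depth observed: 1

Answer: 1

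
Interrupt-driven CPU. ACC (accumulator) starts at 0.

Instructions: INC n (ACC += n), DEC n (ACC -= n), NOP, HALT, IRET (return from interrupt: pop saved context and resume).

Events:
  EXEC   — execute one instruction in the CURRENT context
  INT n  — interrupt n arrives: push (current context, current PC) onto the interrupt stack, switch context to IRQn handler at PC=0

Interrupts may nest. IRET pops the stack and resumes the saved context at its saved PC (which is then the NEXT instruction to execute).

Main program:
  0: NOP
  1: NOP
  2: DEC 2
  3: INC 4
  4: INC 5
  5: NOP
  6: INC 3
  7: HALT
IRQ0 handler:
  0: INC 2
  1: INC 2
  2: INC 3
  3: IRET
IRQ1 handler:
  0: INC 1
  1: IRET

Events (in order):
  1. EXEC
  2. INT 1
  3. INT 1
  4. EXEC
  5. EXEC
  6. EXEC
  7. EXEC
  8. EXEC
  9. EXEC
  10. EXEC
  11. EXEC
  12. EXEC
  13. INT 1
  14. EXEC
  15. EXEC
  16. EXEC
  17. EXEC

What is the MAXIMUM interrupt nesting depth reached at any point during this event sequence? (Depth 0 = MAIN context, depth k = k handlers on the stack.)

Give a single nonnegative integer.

Answer: 2

Derivation:
Event 1 (EXEC): [MAIN] PC=0: NOP [depth=0]
Event 2 (INT 1): INT 1 arrives: push (MAIN, PC=1), enter IRQ1 at PC=0 (depth now 1) [depth=1]
Event 3 (INT 1): INT 1 arrives: push (IRQ1, PC=0), enter IRQ1 at PC=0 (depth now 2) [depth=2]
Event 4 (EXEC): [IRQ1] PC=0: INC 1 -> ACC=1 [depth=2]
Event 5 (EXEC): [IRQ1] PC=1: IRET -> resume IRQ1 at PC=0 (depth now 1) [depth=1]
Event 6 (EXEC): [IRQ1] PC=0: INC 1 -> ACC=2 [depth=1]
Event 7 (EXEC): [IRQ1] PC=1: IRET -> resume MAIN at PC=1 (depth now 0) [depth=0]
Event 8 (EXEC): [MAIN] PC=1: NOP [depth=0]
Event 9 (EXEC): [MAIN] PC=2: DEC 2 -> ACC=0 [depth=0]
Event 10 (EXEC): [MAIN] PC=3: INC 4 -> ACC=4 [depth=0]
Event 11 (EXEC): [MAIN] PC=4: INC 5 -> ACC=9 [depth=0]
Event 12 (EXEC): [MAIN] PC=5: NOP [depth=0]
Event 13 (INT 1): INT 1 arrives: push (MAIN, PC=6), enter IRQ1 at PC=0 (depth now 1) [depth=1]
Event 14 (EXEC): [IRQ1] PC=0: INC 1 -> ACC=10 [depth=1]
Event 15 (EXEC): [IRQ1] PC=1: IRET -> resume MAIN at PC=6 (depth now 0) [depth=0]
Event 16 (EXEC): [MAIN] PC=6: INC 3 -> ACC=13 [depth=0]
Event 17 (EXEC): [MAIN] PC=7: HALT [depth=0]
Max depth observed: 2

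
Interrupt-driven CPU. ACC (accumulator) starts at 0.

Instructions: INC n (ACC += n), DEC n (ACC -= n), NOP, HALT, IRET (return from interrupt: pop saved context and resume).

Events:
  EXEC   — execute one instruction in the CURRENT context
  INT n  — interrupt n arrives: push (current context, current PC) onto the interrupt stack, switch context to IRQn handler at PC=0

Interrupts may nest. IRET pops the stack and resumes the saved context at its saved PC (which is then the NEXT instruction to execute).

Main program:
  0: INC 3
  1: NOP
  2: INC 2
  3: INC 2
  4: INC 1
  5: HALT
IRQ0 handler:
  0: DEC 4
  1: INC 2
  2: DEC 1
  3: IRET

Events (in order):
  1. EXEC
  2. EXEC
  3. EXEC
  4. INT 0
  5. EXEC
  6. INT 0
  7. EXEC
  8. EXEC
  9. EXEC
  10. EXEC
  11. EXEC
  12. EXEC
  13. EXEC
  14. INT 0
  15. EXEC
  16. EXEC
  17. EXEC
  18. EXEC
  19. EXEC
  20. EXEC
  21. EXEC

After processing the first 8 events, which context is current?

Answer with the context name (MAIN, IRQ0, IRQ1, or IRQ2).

Answer: IRQ0

Derivation:
Event 1 (EXEC): [MAIN] PC=0: INC 3 -> ACC=3
Event 2 (EXEC): [MAIN] PC=1: NOP
Event 3 (EXEC): [MAIN] PC=2: INC 2 -> ACC=5
Event 4 (INT 0): INT 0 arrives: push (MAIN, PC=3), enter IRQ0 at PC=0 (depth now 1)
Event 5 (EXEC): [IRQ0] PC=0: DEC 4 -> ACC=1
Event 6 (INT 0): INT 0 arrives: push (IRQ0, PC=1), enter IRQ0 at PC=0 (depth now 2)
Event 7 (EXEC): [IRQ0] PC=0: DEC 4 -> ACC=-3
Event 8 (EXEC): [IRQ0] PC=1: INC 2 -> ACC=-1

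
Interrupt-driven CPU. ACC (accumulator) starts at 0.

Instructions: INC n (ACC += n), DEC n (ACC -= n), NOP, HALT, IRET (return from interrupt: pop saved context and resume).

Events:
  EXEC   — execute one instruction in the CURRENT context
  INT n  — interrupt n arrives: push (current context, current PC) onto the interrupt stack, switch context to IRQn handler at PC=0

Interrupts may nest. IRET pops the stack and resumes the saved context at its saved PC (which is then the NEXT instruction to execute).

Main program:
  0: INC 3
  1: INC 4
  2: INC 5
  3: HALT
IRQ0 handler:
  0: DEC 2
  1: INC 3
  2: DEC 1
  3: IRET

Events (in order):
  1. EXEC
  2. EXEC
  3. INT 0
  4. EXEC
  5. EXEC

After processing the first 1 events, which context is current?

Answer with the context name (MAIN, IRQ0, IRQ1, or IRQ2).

Answer: MAIN

Derivation:
Event 1 (EXEC): [MAIN] PC=0: INC 3 -> ACC=3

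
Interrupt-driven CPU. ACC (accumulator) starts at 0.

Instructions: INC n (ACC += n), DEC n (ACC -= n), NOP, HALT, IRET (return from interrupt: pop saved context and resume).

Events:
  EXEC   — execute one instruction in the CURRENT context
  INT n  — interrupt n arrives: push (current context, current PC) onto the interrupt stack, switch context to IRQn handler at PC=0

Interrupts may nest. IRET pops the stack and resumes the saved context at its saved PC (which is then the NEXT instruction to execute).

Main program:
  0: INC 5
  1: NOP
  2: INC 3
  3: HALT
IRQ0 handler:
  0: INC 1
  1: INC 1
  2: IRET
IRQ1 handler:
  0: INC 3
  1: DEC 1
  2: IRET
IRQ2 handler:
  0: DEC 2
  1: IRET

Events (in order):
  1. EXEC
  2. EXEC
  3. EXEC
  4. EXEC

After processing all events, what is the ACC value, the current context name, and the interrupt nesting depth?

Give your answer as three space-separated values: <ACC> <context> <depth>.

Event 1 (EXEC): [MAIN] PC=0: INC 5 -> ACC=5
Event 2 (EXEC): [MAIN] PC=1: NOP
Event 3 (EXEC): [MAIN] PC=2: INC 3 -> ACC=8
Event 4 (EXEC): [MAIN] PC=3: HALT

Answer: 8 MAIN 0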